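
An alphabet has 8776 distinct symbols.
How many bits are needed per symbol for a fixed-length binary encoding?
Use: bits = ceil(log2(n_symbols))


log2(8776) = 13.0993
Bracket: 2^13 = 8192 < 8776 <= 2^14 = 16384
So ceil(log2(8776)) = 14

bits = ceil(log2(8776)) = ceil(13.0993) = 14 bits


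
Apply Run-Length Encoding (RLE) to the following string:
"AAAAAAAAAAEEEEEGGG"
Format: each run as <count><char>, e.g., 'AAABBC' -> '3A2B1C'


Scanning runs left to right:
  i=0: run of 'A' x 10 -> '10A'
  i=10: run of 'E' x 5 -> '5E'
  i=15: run of 'G' x 3 -> '3G'

RLE = 10A5E3G


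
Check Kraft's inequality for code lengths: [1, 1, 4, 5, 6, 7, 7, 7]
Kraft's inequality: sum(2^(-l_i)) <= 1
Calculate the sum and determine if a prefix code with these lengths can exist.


Sum = 2^(-1) + 2^(-1) + 2^(-4) + 2^(-5) + 2^(-6) + 2^(-7) + 2^(-7) + 2^(-7)
    = 0.5 + 0.5 + 0.0625 + 0.03125 + 0.015625 + 0.0078125 + 0.0078125 + 0.0078125
    = 145/128 = 1.1328125
Since 1.1328125 > 1, Kraft's inequality is NOT satisfied.
A prefix code with these lengths CANNOT exist.

Kraft sum = 1.1328125. Not satisfied.


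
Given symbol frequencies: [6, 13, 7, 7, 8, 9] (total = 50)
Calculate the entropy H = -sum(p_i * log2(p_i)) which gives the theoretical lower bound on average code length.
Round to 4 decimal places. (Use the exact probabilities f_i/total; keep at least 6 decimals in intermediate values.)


Per-symbol terms -p_i * log2(p_i) with p_i = f_i/50:
  p = 6/50 = 0.120000: log2(p) = -3.058894, -p*log2(p) = 0.367067
  p = 13/50 = 0.260000: log2(p) = -1.943416, -p*log2(p) = 0.505288
  p = 7/50 = 0.140000: log2(p) = -2.836501, -p*log2(p) = 0.397110
  p = 7/50 = 0.140000: log2(p) = -2.836501, -p*log2(p) = 0.397110
  p = 8/50 = 0.160000: log2(p) = -2.643856, -p*log2(p) = 0.423017
  p = 9/50 = 0.180000: log2(p) = -2.473931, -p*log2(p) = 0.445308
H = 0.367067 + 0.505288 + 0.397110 + 0.397110 + 0.423017 + 0.445308 = 2.534900

H = 2.5349 bits/symbol


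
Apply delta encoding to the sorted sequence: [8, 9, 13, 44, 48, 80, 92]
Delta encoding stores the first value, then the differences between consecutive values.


First value: 8
Deltas:
  9 - 8 = 1
  13 - 9 = 4
  44 - 13 = 31
  48 - 44 = 4
  80 - 48 = 32
  92 - 80 = 12


Delta encoded: [8, 1, 4, 31, 4, 32, 12]


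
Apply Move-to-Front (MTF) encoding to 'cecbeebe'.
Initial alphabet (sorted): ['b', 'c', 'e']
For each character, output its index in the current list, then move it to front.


MTF encoding:
'c': index 1 in ['b', 'c', 'e'] -> ['c', 'b', 'e']
'e': index 2 in ['c', 'b', 'e'] -> ['e', 'c', 'b']
'c': index 1 in ['e', 'c', 'b'] -> ['c', 'e', 'b']
'b': index 2 in ['c', 'e', 'b'] -> ['b', 'c', 'e']
'e': index 2 in ['b', 'c', 'e'] -> ['e', 'b', 'c']
'e': index 0 in ['e', 'b', 'c'] -> ['e', 'b', 'c']
'b': index 1 in ['e', 'b', 'c'] -> ['b', 'e', 'c']
'e': index 1 in ['b', 'e', 'c'] -> ['e', 'b', 'c']


Output: [1, 2, 1, 2, 2, 0, 1, 1]


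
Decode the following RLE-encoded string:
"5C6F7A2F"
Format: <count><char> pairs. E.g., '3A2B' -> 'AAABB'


Expanding each <count><char> pair:
  5C -> 'CCCCC'
  6F -> 'FFFFFF'
  7A -> 'AAAAAAA'
  2F -> 'FF'

Decoded = CCCCCFFFFFFAAAAAAAFF


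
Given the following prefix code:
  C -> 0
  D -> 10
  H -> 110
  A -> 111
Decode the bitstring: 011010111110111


Decoding step by step:
Bits 0 -> C
Bits 110 -> H
Bits 10 -> D
Bits 111 -> A
Bits 110 -> H
Bits 111 -> A


Decoded message: CHDAHA


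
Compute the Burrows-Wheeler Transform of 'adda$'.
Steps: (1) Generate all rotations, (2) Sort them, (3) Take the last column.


Rotations (sorted):
  0: $adda -> last char: a
  1: a$add -> last char: d
  2: adda$ -> last char: $
  3: da$ad -> last char: d
  4: dda$a -> last char: a


BWT = ad$da


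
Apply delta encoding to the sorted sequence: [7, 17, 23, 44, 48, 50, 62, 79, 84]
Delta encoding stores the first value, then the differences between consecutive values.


First value: 7
Deltas:
  17 - 7 = 10
  23 - 17 = 6
  44 - 23 = 21
  48 - 44 = 4
  50 - 48 = 2
  62 - 50 = 12
  79 - 62 = 17
  84 - 79 = 5


Delta encoded: [7, 10, 6, 21, 4, 2, 12, 17, 5]


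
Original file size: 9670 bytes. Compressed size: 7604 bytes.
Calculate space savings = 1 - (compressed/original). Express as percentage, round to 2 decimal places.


ratio = compressed/original = 7604/9670 = 0.78635
savings = 1 - ratio = 1 - 0.78635 = 0.21365
as a percentage: 0.21365 * 100 = 21.37%

Space savings = 1 - 7604/9670 = 21.37%


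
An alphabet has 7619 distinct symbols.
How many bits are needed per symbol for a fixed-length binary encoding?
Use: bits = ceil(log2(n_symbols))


log2(7619) = 12.8954
Bracket: 2^12 = 4096 < 7619 <= 2^13 = 8192
So ceil(log2(7619)) = 13

bits = ceil(log2(7619)) = ceil(12.8954) = 13 bits


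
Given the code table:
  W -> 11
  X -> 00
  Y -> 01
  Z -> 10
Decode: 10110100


Decoding:
10 -> Z
11 -> W
01 -> Y
00 -> X


Result: ZWYX


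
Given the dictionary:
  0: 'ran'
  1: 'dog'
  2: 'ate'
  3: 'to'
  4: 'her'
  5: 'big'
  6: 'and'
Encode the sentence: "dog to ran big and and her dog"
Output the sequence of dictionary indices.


Look up each word in the dictionary:
  'dog' -> 1
  'to' -> 3
  'ran' -> 0
  'big' -> 5
  'and' -> 6
  'and' -> 6
  'her' -> 4
  'dog' -> 1

Encoded: [1, 3, 0, 5, 6, 6, 4, 1]


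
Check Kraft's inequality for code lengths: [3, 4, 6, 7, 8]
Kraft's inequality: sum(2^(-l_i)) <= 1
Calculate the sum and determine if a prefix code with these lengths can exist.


Sum = 2^(-3) + 2^(-4) + 2^(-6) + 2^(-7) + 2^(-8)
    = 0.125 + 0.0625 + 0.015625 + 0.0078125 + 0.00390625
    = 55/256 = 0.21484375
Since 0.21484375 <= 1, Kraft's inequality IS satisfied.
A prefix code with these lengths CAN exist.

Kraft sum = 0.21484375. Satisfied.


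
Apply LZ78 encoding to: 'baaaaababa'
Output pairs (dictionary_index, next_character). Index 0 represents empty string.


LZ78 encoding steps:
Dictionary: {0: ''}
Step 1: w='' (idx 0), next='b' -> output (0, 'b'), add 'b' as idx 1
Step 2: w='' (idx 0), next='a' -> output (0, 'a'), add 'a' as idx 2
Step 3: w='a' (idx 2), next='a' -> output (2, 'a'), add 'aa' as idx 3
Step 4: w='aa' (idx 3), next='b' -> output (3, 'b'), add 'aab' as idx 4
Step 5: w='a' (idx 2), next='b' -> output (2, 'b'), add 'ab' as idx 5
Step 6: w='a' (idx 2), end of input -> output (2, '')


Encoded: [(0, 'b'), (0, 'a'), (2, 'a'), (3, 'b'), (2, 'b'), (2, '')]


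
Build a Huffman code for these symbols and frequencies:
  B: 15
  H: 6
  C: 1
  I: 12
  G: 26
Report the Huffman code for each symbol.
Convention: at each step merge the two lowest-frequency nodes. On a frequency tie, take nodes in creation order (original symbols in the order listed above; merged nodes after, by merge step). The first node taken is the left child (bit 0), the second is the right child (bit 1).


Huffman tree construction:
Step 1: Merge C(1) + H(6) = 7
Step 2: Merge (C+H)(7) + I(12) = 19
Step 3: Merge B(15) + ((C+H)+I)(19) = 34
Step 4: Merge G(26) + (B+((C+H)+I))(34) = 60
Read each symbol's code off the tree from the root (left child = 0, right child = 1).

Codes:
  B: 10 (length 2)
  H: 1101 (length 4)
  C: 1100 (length 4)
  I: 111 (length 3)
  G: 0 (length 1)
Average code length: 120/60 = 2.0000 bits/symbol


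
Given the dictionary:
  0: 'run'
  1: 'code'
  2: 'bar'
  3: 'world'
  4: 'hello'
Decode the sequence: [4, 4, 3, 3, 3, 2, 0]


Look up each index in the dictionary:
  4 -> 'hello'
  4 -> 'hello'
  3 -> 'world'
  3 -> 'world'
  3 -> 'world'
  2 -> 'bar'
  0 -> 'run'

Decoded: "hello hello world world world bar run"


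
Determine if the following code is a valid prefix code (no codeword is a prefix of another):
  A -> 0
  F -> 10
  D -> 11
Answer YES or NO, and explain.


Checking each pair (does one codeword prefix another?):
  A='0' vs F='10': no prefix
  A='0' vs D='11': no prefix
  F='10' vs A='0': no prefix
  F='10' vs D='11': no prefix
  D='11' vs A='0': no prefix
  D='11' vs F='10': no prefix
No violation found over all pairs.

YES -- this is a valid prefix code. No codeword is a prefix of any other codeword.


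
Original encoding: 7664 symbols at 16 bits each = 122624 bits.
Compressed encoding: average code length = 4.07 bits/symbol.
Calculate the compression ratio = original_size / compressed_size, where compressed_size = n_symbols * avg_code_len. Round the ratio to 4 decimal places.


original_size = n_symbols * orig_bits = 7664 * 16 = 122624 bits
compressed_size = n_symbols * avg_code_len = 7664 * 4.07 = 31192.48 bits
ratio = original_size / compressed_size = 122624 / 31192.48 = 3.9312

Compression ratio = 3.9312


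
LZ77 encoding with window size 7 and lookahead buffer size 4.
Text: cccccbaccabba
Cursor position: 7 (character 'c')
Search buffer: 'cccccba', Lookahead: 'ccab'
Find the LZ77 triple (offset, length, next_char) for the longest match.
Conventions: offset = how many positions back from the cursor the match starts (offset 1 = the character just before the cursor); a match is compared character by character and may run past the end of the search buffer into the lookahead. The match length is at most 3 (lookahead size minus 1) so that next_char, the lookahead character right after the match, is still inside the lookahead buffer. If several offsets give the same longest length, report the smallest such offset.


Try each offset into the search buffer:
  offset=1 (pos 6, char 'a'): match length 0
  offset=2 (pos 5, char 'b'): match length 0
  offset=3 (pos 4, char 'c'): match length 1
  offset=4 (pos 3, char 'c'): match length 2
  offset=5 (pos 2, char 'c'): match length 2
  offset=6 (pos 1, char 'c'): match length 2
  offset=7 (pos 0, char 'c'): match length 2
Longest match has length 2, found at offsets 4, 5, 6, 7; take the smallest, offset 4.
next_char = character at position 7 + 2 = 9 -> 'a'

Best match: offset=4, length=2 (matching 'cc' starting at position 3)
LZ77 triple: (4, 2, 'a')


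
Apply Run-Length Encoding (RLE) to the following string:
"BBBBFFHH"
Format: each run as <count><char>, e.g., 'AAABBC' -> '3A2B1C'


Scanning runs left to right:
  i=0: run of 'B' x 4 -> '4B'
  i=4: run of 'F' x 2 -> '2F'
  i=6: run of 'H' x 2 -> '2H'

RLE = 4B2F2H


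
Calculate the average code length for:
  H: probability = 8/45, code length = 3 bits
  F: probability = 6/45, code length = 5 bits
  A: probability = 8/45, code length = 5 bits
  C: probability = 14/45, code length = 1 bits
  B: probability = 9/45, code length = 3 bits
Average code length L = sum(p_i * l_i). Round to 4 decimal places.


Weighted contributions p_i * l_i:
  H: (8/45) * 3 = 24/45
  F: (6/45) * 5 = 30/45
  A: (8/45) * 5 = 40/45
  C: (14/45) * 1 = 14/45
  B: (9/45) * 3 = 27/45
Sum = (24 + 30 + 40 + 14 + 27)/45 = 135/45

L = 135/45 = 3.0000 bits/symbol


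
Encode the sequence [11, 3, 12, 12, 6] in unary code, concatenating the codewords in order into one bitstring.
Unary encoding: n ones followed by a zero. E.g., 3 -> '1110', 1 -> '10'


Encode each number as n ones followed by a terminating 0:
  11 -> 111111111110 (12 bits)
  3 -> 1110 (4 bits)
  12 -> 1111111111110 (13 bits)
  12 -> 1111111111110 (13 bits)
  6 -> 1111110 (7 bits)
Total length = 12 + 4 + 13 + 13 + 7 = 49 bits.

Unary([11, 3, 12, 12, 6]) = 1111111111101110111111111111011111111111101111110 (49 bits)


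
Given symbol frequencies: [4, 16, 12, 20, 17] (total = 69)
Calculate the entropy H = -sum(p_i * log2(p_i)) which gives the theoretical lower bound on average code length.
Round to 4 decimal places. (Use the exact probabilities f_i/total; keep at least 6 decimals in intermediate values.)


Per-symbol terms -p_i * log2(p_i) with p_i = f_i/69:
  p = 4/69 = 0.057971: log2(p) = -4.108524, -p*log2(p) = 0.238175
  p = 16/69 = 0.231884: log2(p) = -2.108524, -p*log2(p) = 0.488933
  p = 12/69 = 0.173913: log2(p) = -2.523562, -p*log2(p) = 0.438880
  p = 20/69 = 0.289855: log2(p) = -1.786596, -p*log2(p) = 0.517854
  p = 17/69 = 0.246377: log2(p) = -2.021062, -p*log2(p) = 0.497943
H = 0.238175 + 0.488933 + 0.438880 + 0.517854 + 0.497943 = 2.181785

H = 2.1818 bits/symbol


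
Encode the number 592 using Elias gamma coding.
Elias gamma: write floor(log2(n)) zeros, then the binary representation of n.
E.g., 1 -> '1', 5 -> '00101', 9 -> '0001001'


num_bits = floor(log2(592)) + 1 = 10
leading_zeros = num_bits - 1 = 9
binary(592) = 1001010000

Elias gamma(592) = '000000000' + '1001010000' = 0000000001001010000 (19 bits)


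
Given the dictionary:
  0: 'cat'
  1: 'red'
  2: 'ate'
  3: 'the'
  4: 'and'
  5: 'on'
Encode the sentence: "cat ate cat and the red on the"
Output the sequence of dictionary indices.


Look up each word in the dictionary:
  'cat' -> 0
  'ate' -> 2
  'cat' -> 0
  'and' -> 4
  'the' -> 3
  'red' -> 1
  'on' -> 5
  'the' -> 3

Encoded: [0, 2, 0, 4, 3, 1, 5, 3]


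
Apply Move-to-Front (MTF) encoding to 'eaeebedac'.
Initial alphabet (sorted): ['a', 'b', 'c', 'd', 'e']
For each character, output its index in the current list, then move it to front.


MTF encoding:
'e': index 4 in ['a', 'b', 'c', 'd', 'e'] -> ['e', 'a', 'b', 'c', 'd']
'a': index 1 in ['e', 'a', 'b', 'c', 'd'] -> ['a', 'e', 'b', 'c', 'd']
'e': index 1 in ['a', 'e', 'b', 'c', 'd'] -> ['e', 'a', 'b', 'c', 'd']
'e': index 0 in ['e', 'a', 'b', 'c', 'd'] -> ['e', 'a', 'b', 'c', 'd']
'b': index 2 in ['e', 'a', 'b', 'c', 'd'] -> ['b', 'e', 'a', 'c', 'd']
'e': index 1 in ['b', 'e', 'a', 'c', 'd'] -> ['e', 'b', 'a', 'c', 'd']
'd': index 4 in ['e', 'b', 'a', 'c', 'd'] -> ['d', 'e', 'b', 'a', 'c']
'a': index 3 in ['d', 'e', 'b', 'a', 'c'] -> ['a', 'd', 'e', 'b', 'c']
'c': index 4 in ['a', 'd', 'e', 'b', 'c'] -> ['c', 'a', 'd', 'e', 'b']


Output: [4, 1, 1, 0, 2, 1, 4, 3, 4]


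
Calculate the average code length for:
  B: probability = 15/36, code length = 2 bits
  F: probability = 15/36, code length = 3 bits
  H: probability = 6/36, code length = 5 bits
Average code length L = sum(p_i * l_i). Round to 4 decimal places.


Weighted contributions p_i * l_i:
  B: (15/36) * 2 = 30/36
  F: (15/36) * 3 = 45/36
  H: (6/36) * 5 = 30/36
Sum = (30 + 45 + 30)/36 = 105/36

L = 105/36 = 2.9167 bits/symbol


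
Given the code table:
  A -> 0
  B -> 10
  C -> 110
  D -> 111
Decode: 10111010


Decoding:
10 -> B
111 -> D
0 -> A
10 -> B


Result: BDAB


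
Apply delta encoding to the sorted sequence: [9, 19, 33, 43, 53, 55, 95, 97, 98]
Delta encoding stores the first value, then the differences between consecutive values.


First value: 9
Deltas:
  19 - 9 = 10
  33 - 19 = 14
  43 - 33 = 10
  53 - 43 = 10
  55 - 53 = 2
  95 - 55 = 40
  97 - 95 = 2
  98 - 97 = 1


Delta encoded: [9, 10, 14, 10, 10, 2, 40, 2, 1]


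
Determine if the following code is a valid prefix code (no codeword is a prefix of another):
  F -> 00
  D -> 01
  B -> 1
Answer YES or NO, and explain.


Checking each pair (does one codeword prefix another?):
  F='00' vs D='01': no prefix
  F='00' vs B='1': no prefix
  D='01' vs F='00': no prefix
  D='01' vs B='1': no prefix
  B='1' vs F='00': no prefix
  B='1' vs D='01': no prefix
No violation found over all pairs.

YES -- this is a valid prefix code. No codeword is a prefix of any other codeword.


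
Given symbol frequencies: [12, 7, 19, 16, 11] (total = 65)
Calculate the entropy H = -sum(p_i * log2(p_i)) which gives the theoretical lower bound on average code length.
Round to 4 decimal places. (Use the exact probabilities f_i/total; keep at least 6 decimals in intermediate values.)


Per-symbol terms -p_i * log2(p_i) with p_i = f_i/65:
  p = 12/65 = 0.184615: log2(p) = -2.437405, -p*log2(p) = 0.449983
  p = 7/65 = 0.107692: log2(p) = -3.215013, -p*log2(p) = 0.346232
  p = 19/65 = 0.292308: log2(p) = -1.774440, -p*log2(p) = 0.518683
  p = 16/65 = 0.246154: log2(p) = -2.022368, -p*log2(p) = 0.497814
  p = 11/65 = 0.169231: log2(p) = -2.562936, -p*log2(p) = 0.433728
H = 0.449983 + 0.346232 + 0.518683 + 0.497814 + 0.433728 = 2.246440

H = 2.2464 bits/symbol


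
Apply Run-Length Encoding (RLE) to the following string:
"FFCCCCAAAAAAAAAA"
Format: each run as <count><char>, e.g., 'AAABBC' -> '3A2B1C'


Scanning runs left to right:
  i=0: run of 'F' x 2 -> '2F'
  i=2: run of 'C' x 4 -> '4C'
  i=6: run of 'A' x 10 -> '10A'

RLE = 2F4C10A


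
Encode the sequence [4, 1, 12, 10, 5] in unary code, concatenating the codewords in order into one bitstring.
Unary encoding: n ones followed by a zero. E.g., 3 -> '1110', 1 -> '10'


Encode each number as n ones followed by a terminating 0:
  4 -> 11110 (5 bits)
  1 -> 10 (2 bits)
  12 -> 1111111111110 (13 bits)
  10 -> 11111111110 (11 bits)
  5 -> 111110 (6 bits)
Total length = 5 + 2 + 13 + 11 + 6 = 37 bits.

Unary([4, 1, 12, 10, 5]) = 1111010111111111111011111111110111110 (37 bits)


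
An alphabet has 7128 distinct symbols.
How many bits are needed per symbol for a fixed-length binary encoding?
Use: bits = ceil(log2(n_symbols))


log2(7128) = 12.7993
Bracket: 2^12 = 4096 < 7128 <= 2^13 = 8192
So ceil(log2(7128)) = 13

bits = ceil(log2(7128)) = ceil(12.7993) = 13 bits


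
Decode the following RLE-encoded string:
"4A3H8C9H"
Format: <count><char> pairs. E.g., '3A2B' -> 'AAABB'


Expanding each <count><char> pair:
  4A -> 'AAAA'
  3H -> 'HHH'
  8C -> 'CCCCCCCC'
  9H -> 'HHHHHHHHH'

Decoded = AAAAHHHCCCCCCCCHHHHHHHHH


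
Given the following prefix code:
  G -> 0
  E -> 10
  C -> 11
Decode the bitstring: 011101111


Decoding step by step:
Bits 0 -> G
Bits 11 -> C
Bits 10 -> E
Bits 11 -> C
Bits 11 -> C


Decoded message: GCECC


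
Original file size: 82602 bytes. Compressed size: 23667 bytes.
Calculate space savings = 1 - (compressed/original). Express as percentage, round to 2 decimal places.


ratio = compressed/original = 23667/82602 = 0.286518
savings = 1 - ratio = 1 - 0.286518 = 0.713482
as a percentage: 0.713482 * 100 = 71.35%

Space savings = 1 - 23667/82602 = 71.35%


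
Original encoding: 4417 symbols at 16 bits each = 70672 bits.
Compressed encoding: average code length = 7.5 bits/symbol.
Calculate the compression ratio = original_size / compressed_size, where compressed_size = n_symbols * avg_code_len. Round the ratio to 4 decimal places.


original_size = n_symbols * orig_bits = 4417 * 16 = 70672 bits
compressed_size = n_symbols * avg_code_len = 4417 * 7.5 = 33127.5 bits
ratio = original_size / compressed_size = 70672 / 33127.5 = 2.1333

Compression ratio = 2.1333


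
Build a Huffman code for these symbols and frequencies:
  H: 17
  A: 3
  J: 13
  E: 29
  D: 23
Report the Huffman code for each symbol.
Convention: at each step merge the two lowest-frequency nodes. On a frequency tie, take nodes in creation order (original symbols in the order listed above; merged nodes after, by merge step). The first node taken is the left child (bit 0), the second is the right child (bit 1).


Huffman tree construction:
Step 1: Merge A(3) + J(13) = 16
Step 2: Merge (A+J)(16) + H(17) = 33
Step 3: Merge D(23) + E(29) = 52
Step 4: Merge ((A+J)+H)(33) + (D+E)(52) = 85
Read each symbol's code off the tree from the root (left child = 0, right child = 1).

Codes:
  H: 01 (length 2)
  A: 000 (length 3)
  J: 001 (length 3)
  E: 11 (length 2)
  D: 10 (length 2)
Average code length: 186/85 = 2.1882 bits/symbol


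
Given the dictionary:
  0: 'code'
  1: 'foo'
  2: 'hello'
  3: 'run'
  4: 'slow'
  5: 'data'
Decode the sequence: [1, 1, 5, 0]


Look up each index in the dictionary:
  1 -> 'foo'
  1 -> 'foo'
  5 -> 'data'
  0 -> 'code'

Decoded: "foo foo data code"


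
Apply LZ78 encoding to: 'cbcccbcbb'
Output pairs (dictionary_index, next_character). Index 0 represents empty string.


LZ78 encoding steps:
Dictionary: {0: ''}
Step 1: w='' (idx 0), next='c' -> output (0, 'c'), add 'c' as idx 1
Step 2: w='' (idx 0), next='b' -> output (0, 'b'), add 'b' as idx 2
Step 3: w='c' (idx 1), next='c' -> output (1, 'c'), add 'cc' as idx 3
Step 4: w='c' (idx 1), next='b' -> output (1, 'b'), add 'cb' as idx 4
Step 5: w='cb' (idx 4), next='b' -> output (4, 'b'), add 'cbb' as idx 5


Encoded: [(0, 'c'), (0, 'b'), (1, 'c'), (1, 'b'), (4, 'b')]


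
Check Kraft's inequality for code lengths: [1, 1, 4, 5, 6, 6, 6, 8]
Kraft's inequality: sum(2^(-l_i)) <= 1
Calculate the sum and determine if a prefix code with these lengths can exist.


Sum = 2^(-1) + 2^(-1) + 2^(-4) + 2^(-5) + 2^(-6) + 2^(-6) + 2^(-6) + 2^(-8)
    = 0.5 + 0.5 + 0.0625 + 0.03125 + 0.015625 + 0.015625 + 0.015625 + 0.00390625
    = 293/256 = 1.14453125
Since 1.14453125 > 1, Kraft's inequality is NOT satisfied.
A prefix code with these lengths CANNOT exist.

Kraft sum = 1.14453125. Not satisfied.


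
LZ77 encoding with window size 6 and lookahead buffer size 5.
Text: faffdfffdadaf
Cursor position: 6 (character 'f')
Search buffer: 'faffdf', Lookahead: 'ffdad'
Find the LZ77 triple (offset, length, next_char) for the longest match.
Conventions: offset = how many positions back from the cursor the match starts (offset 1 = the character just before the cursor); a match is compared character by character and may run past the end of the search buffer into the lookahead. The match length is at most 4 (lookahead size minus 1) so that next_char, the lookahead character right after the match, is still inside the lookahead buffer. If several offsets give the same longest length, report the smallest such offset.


Try each offset into the search buffer:
  offset=1 (pos 5, char 'f'): match length 2
  offset=2 (pos 4, char 'd'): match length 0
  offset=3 (pos 3, char 'f'): match length 1
  offset=4 (pos 2, char 'f'): match length 3
  offset=5 (pos 1, char 'a'): match length 0
  offset=6 (pos 0, char 'f'): match length 1
Longest match has length 3 at offset 4.
next_char = character at position 6 + 3 = 9 -> 'a'

Best match: offset=4, length=3 (matching 'ffd' starting at position 2)
LZ77 triple: (4, 3, 'a')


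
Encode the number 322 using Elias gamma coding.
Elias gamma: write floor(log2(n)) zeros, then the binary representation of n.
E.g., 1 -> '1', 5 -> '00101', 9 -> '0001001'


num_bits = floor(log2(322)) + 1 = 9
leading_zeros = num_bits - 1 = 8
binary(322) = 101000010

Elias gamma(322) = '00000000' + '101000010' = 00000000101000010 (17 bits)


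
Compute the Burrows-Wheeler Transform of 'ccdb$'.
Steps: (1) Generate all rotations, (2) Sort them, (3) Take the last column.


Rotations (sorted):
  0: $ccdb -> last char: b
  1: b$ccd -> last char: d
  2: ccdb$ -> last char: $
  3: cdb$c -> last char: c
  4: db$cc -> last char: c


BWT = bd$cc


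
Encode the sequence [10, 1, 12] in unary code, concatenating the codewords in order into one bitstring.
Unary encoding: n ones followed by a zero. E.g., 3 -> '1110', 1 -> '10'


Encode each number as n ones followed by a terminating 0:
  10 -> 11111111110 (11 bits)
  1 -> 10 (2 bits)
  12 -> 1111111111110 (13 bits)
Total length = 11 + 2 + 13 = 26 bits.

Unary([10, 1, 12]) = 11111111110101111111111110 (26 bits)


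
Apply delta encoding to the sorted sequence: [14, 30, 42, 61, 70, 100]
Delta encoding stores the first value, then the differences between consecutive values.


First value: 14
Deltas:
  30 - 14 = 16
  42 - 30 = 12
  61 - 42 = 19
  70 - 61 = 9
  100 - 70 = 30


Delta encoded: [14, 16, 12, 19, 9, 30]


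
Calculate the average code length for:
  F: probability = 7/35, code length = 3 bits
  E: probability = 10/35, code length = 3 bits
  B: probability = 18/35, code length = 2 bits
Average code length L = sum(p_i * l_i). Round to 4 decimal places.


Weighted contributions p_i * l_i:
  F: (7/35) * 3 = 21/35
  E: (10/35) * 3 = 30/35
  B: (18/35) * 2 = 36/35
Sum = (21 + 30 + 36)/35 = 87/35

L = 87/35 = 2.4857 bits/symbol


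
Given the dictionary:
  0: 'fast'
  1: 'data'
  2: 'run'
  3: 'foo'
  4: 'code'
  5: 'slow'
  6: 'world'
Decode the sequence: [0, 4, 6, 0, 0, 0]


Look up each index in the dictionary:
  0 -> 'fast'
  4 -> 'code'
  6 -> 'world'
  0 -> 'fast'
  0 -> 'fast'
  0 -> 'fast'

Decoded: "fast code world fast fast fast"


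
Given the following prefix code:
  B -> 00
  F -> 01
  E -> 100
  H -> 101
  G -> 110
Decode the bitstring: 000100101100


Decoding step by step:
Bits 00 -> B
Bits 01 -> F
Bits 00 -> B
Bits 101 -> H
Bits 100 -> E


Decoded message: BFBHE


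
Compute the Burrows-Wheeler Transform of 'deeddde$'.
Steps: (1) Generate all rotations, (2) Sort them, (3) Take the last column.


Rotations (sorted):
  0: $deeddde -> last char: e
  1: ddde$dee -> last char: e
  2: dde$deed -> last char: d
  3: de$deedd -> last char: d
  4: deeddde$ -> last char: $
  5: e$deeddd -> last char: d
  6: eddde$de -> last char: e
  7: eeddde$d -> last char: d


BWT = eedd$ded


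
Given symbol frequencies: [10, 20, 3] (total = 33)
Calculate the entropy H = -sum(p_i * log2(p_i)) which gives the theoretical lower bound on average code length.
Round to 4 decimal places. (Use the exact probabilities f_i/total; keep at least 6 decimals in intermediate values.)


Per-symbol terms -p_i * log2(p_i) with p_i = f_i/33:
  p = 10/33 = 0.303030: log2(p) = -1.722466, -p*log2(p) = 0.521959
  p = 20/33 = 0.606061: log2(p) = -0.722466, -p*log2(p) = 0.437858
  p = 3/33 = 0.090909: log2(p) = -3.459432, -p*log2(p) = 0.314494
H = 0.521959 + 0.437858 + 0.314494 = 1.274311

H = 1.2743 bits/symbol


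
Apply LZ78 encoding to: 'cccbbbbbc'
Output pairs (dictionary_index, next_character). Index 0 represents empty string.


LZ78 encoding steps:
Dictionary: {0: ''}
Step 1: w='' (idx 0), next='c' -> output (0, 'c'), add 'c' as idx 1
Step 2: w='c' (idx 1), next='c' -> output (1, 'c'), add 'cc' as idx 2
Step 3: w='' (idx 0), next='b' -> output (0, 'b'), add 'b' as idx 3
Step 4: w='b' (idx 3), next='b' -> output (3, 'b'), add 'bb' as idx 4
Step 5: w='bb' (idx 4), next='c' -> output (4, 'c'), add 'bbc' as idx 5


Encoded: [(0, 'c'), (1, 'c'), (0, 'b'), (3, 'b'), (4, 'c')]


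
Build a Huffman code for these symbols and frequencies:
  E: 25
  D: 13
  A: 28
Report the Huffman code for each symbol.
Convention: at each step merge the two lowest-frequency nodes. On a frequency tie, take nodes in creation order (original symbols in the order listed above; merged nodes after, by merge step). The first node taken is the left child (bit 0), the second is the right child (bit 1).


Huffman tree construction:
Step 1: Merge D(13) + E(25) = 38
Step 2: Merge A(28) + (D+E)(38) = 66
Read each symbol's code off the tree from the root (left child = 0, right child = 1).

Codes:
  E: 11 (length 2)
  D: 10 (length 2)
  A: 0 (length 1)
Average code length: 104/66 = 1.5758 bits/symbol


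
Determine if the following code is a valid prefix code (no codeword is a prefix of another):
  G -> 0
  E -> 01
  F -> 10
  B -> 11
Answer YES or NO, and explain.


Checking each pair (does one codeword prefix another?):
  G='0' vs E='01': prefix -- VIOLATION

NO -- this is NOT a valid prefix code. G (0) is a prefix of E (01).


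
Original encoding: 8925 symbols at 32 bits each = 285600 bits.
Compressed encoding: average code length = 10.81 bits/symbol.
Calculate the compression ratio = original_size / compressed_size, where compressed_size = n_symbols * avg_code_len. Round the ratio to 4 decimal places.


original_size = n_symbols * orig_bits = 8925 * 32 = 285600 bits
compressed_size = n_symbols * avg_code_len = 8925 * 10.81 = 96479.25 bits
ratio = original_size / compressed_size = 285600 / 96479.25 = 2.9602

Compression ratio = 2.9602


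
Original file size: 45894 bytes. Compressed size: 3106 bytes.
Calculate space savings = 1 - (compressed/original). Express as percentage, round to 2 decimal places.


ratio = compressed/original = 3106/45894 = 0.067678
savings = 1 - ratio = 1 - 0.067678 = 0.932322
as a percentage: 0.932322 * 100 = 93.23%

Space savings = 1 - 3106/45894 = 93.23%


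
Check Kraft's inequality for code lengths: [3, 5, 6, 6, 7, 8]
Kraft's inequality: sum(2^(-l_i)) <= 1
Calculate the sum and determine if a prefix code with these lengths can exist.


Sum = 2^(-3) + 2^(-5) + 2^(-6) + 2^(-6) + 2^(-7) + 2^(-8)
    = 0.125 + 0.03125 + 0.015625 + 0.015625 + 0.0078125 + 0.00390625
    = 51/256 = 0.19921875
Since 0.19921875 <= 1, Kraft's inequality IS satisfied.
A prefix code with these lengths CAN exist.

Kraft sum = 0.19921875. Satisfied.


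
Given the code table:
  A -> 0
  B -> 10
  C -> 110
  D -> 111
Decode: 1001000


Decoding:
10 -> B
0 -> A
10 -> B
0 -> A
0 -> A


Result: BABAA


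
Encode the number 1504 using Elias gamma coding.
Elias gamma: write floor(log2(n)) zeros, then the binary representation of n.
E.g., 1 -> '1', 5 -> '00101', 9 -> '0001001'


num_bits = floor(log2(1504)) + 1 = 11
leading_zeros = num_bits - 1 = 10
binary(1504) = 10111100000

Elias gamma(1504) = '0000000000' + '10111100000' = 000000000010111100000 (21 bits)


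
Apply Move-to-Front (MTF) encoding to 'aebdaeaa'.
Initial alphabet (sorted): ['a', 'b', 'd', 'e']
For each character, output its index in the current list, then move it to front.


MTF encoding:
'a': index 0 in ['a', 'b', 'd', 'e'] -> ['a', 'b', 'd', 'e']
'e': index 3 in ['a', 'b', 'd', 'e'] -> ['e', 'a', 'b', 'd']
'b': index 2 in ['e', 'a', 'b', 'd'] -> ['b', 'e', 'a', 'd']
'd': index 3 in ['b', 'e', 'a', 'd'] -> ['d', 'b', 'e', 'a']
'a': index 3 in ['d', 'b', 'e', 'a'] -> ['a', 'd', 'b', 'e']
'e': index 3 in ['a', 'd', 'b', 'e'] -> ['e', 'a', 'd', 'b']
'a': index 1 in ['e', 'a', 'd', 'b'] -> ['a', 'e', 'd', 'b']
'a': index 0 in ['a', 'e', 'd', 'b'] -> ['a', 'e', 'd', 'b']


Output: [0, 3, 2, 3, 3, 3, 1, 0]


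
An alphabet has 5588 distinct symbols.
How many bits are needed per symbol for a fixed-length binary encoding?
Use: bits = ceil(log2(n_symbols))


log2(5588) = 12.4481
Bracket: 2^12 = 4096 < 5588 <= 2^13 = 8192
So ceil(log2(5588)) = 13

bits = ceil(log2(5588)) = ceil(12.4481) = 13 bits


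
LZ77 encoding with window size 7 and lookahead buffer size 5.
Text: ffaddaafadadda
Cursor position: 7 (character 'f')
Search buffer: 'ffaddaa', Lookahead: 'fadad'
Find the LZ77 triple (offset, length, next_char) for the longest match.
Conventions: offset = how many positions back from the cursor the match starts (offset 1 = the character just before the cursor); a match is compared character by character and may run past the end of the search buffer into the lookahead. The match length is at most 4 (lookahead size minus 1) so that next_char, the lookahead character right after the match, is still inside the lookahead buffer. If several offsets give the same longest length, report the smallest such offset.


Try each offset into the search buffer:
  offset=1 (pos 6, char 'a'): match length 0
  offset=2 (pos 5, char 'a'): match length 0
  offset=3 (pos 4, char 'd'): match length 0
  offset=4 (pos 3, char 'd'): match length 0
  offset=5 (pos 2, char 'a'): match length 0
  offset=6 (pos 1, char 'f'): match length 3
  offset=7 (pos 0, char 'f'): match length 1
Longest match has length 3 at offset 6.
next_char = character at position 7 + 3 = 10 -> 'a'

Best match: offset=6, length=3 (matching 'fad' starting at position 1)
LZ77 triple: (6, 3, 'a')


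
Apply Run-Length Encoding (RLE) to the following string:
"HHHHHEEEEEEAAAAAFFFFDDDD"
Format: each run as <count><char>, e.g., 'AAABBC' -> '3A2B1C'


Scanning runs left to right:
  i=0: run of 'H' x 5 -> '5H'
  i=5: run of 'E' x 6 -> '6E'
  i=11: run of 'A' x 5 -> '5A'
  i=16: run of 'F' x 4 -> '4F'
  i=20: run of 'D' x 4 -> '4D'

RLE = 5H6E5A4F4D


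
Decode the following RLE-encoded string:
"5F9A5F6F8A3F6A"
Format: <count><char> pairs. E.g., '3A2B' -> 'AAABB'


Expanding each <count><char> pair:
  5F -> 'FFFFF'
  9A -> 'AAAAAAAAA'
  5F -> 'FFFFF'
  6F -> 'FFFFFF'
  8A -> 'AAAAAAAA'
  3F -> 'FFF'
  6A -> 'AAAAAA'

Decoded = FFFFFAAAAAAAAAFFFFFFFFFFFAAAAAAAAFFFAAAAAA


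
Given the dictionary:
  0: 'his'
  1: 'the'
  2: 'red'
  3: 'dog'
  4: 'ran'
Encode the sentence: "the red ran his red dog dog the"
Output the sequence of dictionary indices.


Look up each word in the dictionary:
  'the' -> 1
  'red' -> 2
  'ran' -> 4
  'his' -> 0
  'red' -> 2
  'dog' -> 3
  'dog' -> 3
  'the' -> 1

Encoded: [1, 2, 4, 0, 2, 3, 3, 1]


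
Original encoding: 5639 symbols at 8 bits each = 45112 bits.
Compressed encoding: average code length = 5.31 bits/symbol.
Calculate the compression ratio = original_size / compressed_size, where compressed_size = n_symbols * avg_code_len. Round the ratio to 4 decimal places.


original_size = n_symbols * orig_bits = 5639 * 8 = 45112 bits
compressed_size = n_symbols * avg_code_len = 5639 * 5.31 = 29943.09 bits
ratio = original_size / compressed_size = 45112 / 29943.09 = 1.5066

Compression ratio = 1.5066


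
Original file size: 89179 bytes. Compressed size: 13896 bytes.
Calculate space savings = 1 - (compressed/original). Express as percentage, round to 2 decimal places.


ratio = compressed/original = 13896/89179 = 0.155821
savings = 1 - ratio = 1 - 0.155821 = 0.844179
as a percentage: 0.844179 * 100 = 84.42%

Space savings = 1 - 13896/89179 = 84.42%


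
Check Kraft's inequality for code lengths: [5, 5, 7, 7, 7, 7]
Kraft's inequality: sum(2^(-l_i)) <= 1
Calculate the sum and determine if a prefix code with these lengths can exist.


Sum = 2^(-5) + 2^(-5) + 2^(-7) + 2^(-7) + 2^(-7) + 2^(-7)
    = 0.03125 + 0.03125 + 0.0078125 + 0.0078125 + 0.0078125 + 0.0078125
    = 12/128 = 0.09375
Since 0.09375 <= 1, Kraft's inequality IS satisfied.
A prefix code with these lengths CAN exist.

Kraft sum = 0.09375. Satisfied.


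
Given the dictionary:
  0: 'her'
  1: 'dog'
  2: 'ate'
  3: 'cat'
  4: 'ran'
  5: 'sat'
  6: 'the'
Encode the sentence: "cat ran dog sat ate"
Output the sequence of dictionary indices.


Look up each word in the dictionary:
  'cat' -> 3
  'ran' -> 4
  'dog' -> 1
  'sat' -> 5
  'ate' -> 2

Encoded: [3, 4, 1, 5, 2]


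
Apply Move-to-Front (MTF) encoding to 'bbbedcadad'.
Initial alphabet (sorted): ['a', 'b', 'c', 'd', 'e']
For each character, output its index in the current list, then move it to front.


MTF encoding:
'b': index 1 in ['a', 'b', 'c', 'd', 'e'] -> ['b', 'a', 'c', 'd', 'e']
'b': index 0 in ['b', 'a', 'c', 'd', 'e'] -> ['b', 'a', 'c', 'd', 'e']
'b': index 0 in ['b', 'a', 'c', 'd', 'e'] -> ['b', 'a', 'c', 'd', 'e']
'e': index 4 in ['b', 'a', 'c', 'd', 'e'] -> ['e', 'b', 'a', 'c', 'd']
'd': index 4 in ['e', 'b', 'a', 'c', 'd'] -> ['d', 'e', 'b', 'a', 'c']
'c': index 4 in ['d', 'e', 'b', 'a', 'c'] -> ['c', 'd', 'e', 'b', 'a']
'a': index 4 in ['c', 'd', 'e', 'b', 'a'] -> ['a', 'c', 'd', 'e', 'b']
'd': index 2 in ['a', 'c', 'd', 'e', 'b'] -> ['d', 'a', 'c', 'e', 'b']
'a': index 1 in ['d', 'a', 'c', 'e', 'b'] -> ['a', 'd', 'c', 'e', 'b']
'd': index 1 in ['a', 'd', 'c', 'e', 'b'] -> ['d', 'a', 'c', 'e', 'b']


Output: [1, 0, 0, 4, 4, 4, 4, 2, 1, 1]


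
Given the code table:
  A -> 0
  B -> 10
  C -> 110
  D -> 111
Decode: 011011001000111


Decoding:
0 -> A
110 -> C
110 -> C
0 -> A
10 -> B
0 -> A
0 -> A
111 -> D


Result: ACCABAAD


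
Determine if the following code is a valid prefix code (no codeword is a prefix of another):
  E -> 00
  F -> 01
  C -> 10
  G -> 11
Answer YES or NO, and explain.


Checking each pair (does one codeword prefix another?):
  E='00' vs F='01': no prefix
  E='00' vs C='10': no prefix
  E='00' vs G='11': no prefix
  F='01' vs E='00': no prefix
  F='01' vs C='10': no prefix
  F='01' vs G='11': no prefix
  C='10' vs E='00': no prefix
  C='10' vs F='01': no prefix
  C='10' vs G='11': no prefix
  G='11' vs E='00': no prefix
  G='11' vs F='01': no prefix
  G='11' vs C='10': no prefix
No violation found over all pairs.

YES -- this is a valid prefix code. No codeword is a prefix of any other codeword.


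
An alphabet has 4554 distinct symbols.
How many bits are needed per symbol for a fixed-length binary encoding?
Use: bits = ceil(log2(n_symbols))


log2(4554) = 12.1529
Bracket: 2^12 = 4096 < 4554 <= 2^13 = 8192
So ceil(log2(4554)) = 13

bits = ceil(log2(4554)) = ceil(12.1529) = 13 bits


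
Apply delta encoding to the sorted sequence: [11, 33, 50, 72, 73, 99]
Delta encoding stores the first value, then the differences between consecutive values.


First value: 11
Deltas:
  33 - 11 = 22
  50 - 33 = 17
  72 - 50 = 22
  73 - 72 = 1
  99 - 73 = 26


Delta encoded: [11, 22, 17, 22, 1, 26]


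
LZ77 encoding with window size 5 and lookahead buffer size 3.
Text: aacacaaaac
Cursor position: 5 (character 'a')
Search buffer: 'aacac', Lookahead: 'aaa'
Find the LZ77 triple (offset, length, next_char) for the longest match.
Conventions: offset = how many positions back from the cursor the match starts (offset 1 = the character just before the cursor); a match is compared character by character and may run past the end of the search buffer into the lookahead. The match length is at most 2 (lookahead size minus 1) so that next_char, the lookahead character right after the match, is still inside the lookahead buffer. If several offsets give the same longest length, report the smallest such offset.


Try each offset into the search buffer:
  offset=1 (pos 4, char 'c'): match length 0
  offset=2 (pos 3, char 'a'): match length 1
  offset=3 (pos 2, char 'c'): match length 0
  offset=4 (pos 1, char 'a'): match length 1
  offset=5 (pos 0, char 'a'): match length 2
Longest match has length 2 at offset 5.
next_char = character at position 5 + 2 = 7 -> 'a'

Best match: offset=5, length=2 (matching 'aa' starting at position 0)
LZ77 triple: (5, 2, 'a')


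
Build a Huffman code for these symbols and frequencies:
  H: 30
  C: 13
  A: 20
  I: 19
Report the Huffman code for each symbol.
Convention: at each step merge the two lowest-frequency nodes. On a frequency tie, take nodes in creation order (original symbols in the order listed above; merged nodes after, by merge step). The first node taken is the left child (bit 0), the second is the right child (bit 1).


Huffman tree construction:
Step 1: Merge C(13) + I(19) = 32
Step 2: Merge A(20) + H(30) = 50
Step 3: Merge (C+I)(32) + (A+H)(50) = 82
Read each symbol's code off the tree from the root (left child = 0, right child = 1).

Codes:
  H: 11 (length 2)
  C: 00 (length 2)
  A: 10 (length 2)
  I: 01 (length 2)
Average code length: 164/82 = 2.0000 bits/symbol


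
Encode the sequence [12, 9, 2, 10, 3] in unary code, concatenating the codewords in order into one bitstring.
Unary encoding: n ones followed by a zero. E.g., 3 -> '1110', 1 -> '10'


Encode each number as n ones followed by a terminating 0:
  12 -> 1111111111110 (13 bits)
  9 -> 1111111110 (10 bits)
  2 -> 110 (3 bits)
  10 -> 11111111110 (11 bits)
  3 -> 1110 (4 bits)
Total length = 13 + 10 + 3 + 11 + 4 = 41 bits.

Unary([12, 9, 2, 10, 3]) = 11111111111101111111110110111111111101110 (41 bits)


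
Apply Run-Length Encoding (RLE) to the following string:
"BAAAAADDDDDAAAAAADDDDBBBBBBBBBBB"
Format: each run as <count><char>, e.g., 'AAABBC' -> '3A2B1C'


Scanning runs left to right:
  i=0: run of 'B' x 1 -> '1B'
  i=1: run of 'A' x 5 -> '5A'
  i=6: run of 'D' x 5 -> '5D'
  i=11: run of 'A' x 6 -> '6A'
  i=17: run of 'D' x 4 -> '4D'
  i=21: run of 'B' x 11 -> '11B'

RLE = 1B5A5D6A4D11B


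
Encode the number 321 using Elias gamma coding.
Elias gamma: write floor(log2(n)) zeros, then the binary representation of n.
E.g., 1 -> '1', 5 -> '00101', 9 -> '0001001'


num_bits = floor(log2(321)) + 1 = 9
leading_zeros = num_bits - 1 = 8
binary(321) = 101000001

Elias gamma(321) = '00000000' + '101000001' = 00000000101000001 (17 bits)


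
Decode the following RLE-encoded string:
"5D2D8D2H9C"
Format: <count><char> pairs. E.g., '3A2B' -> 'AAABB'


Expanding each <count><char> pair:
  5D -> 'DDDDD'
  2D -> 'DD'
  8D -> 'DDDDDDDD'
  2H -> 'HH'
  9C -> 'CCCCCCCCC'

Decoded = DDDDDDDDDDDDDDDHHCCCCCCCCC


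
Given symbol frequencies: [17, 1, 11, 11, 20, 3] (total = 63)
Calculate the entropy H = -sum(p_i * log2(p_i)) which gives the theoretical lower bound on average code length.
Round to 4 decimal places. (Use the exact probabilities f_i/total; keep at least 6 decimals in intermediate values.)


Per-symbol terms -p_i * log2(p_i) with p_i = f_i/63:
  p = 17/63 = 0.269841: log2(p) = -1.889817, -p*log2(p) = 0.509951
  p = 1/63 = 0.015873: log2(p) = -5.977280, -p*log2(p) = 0.094877
  p = 11/63 = 0.174603: log2(p) = -2.517848, -p*log2(p) = 0.439624
  p = 11/63 = 0.174603: log2(p) = -2.517848, -p*log2(p) = 0.439624
  p = 20/63 = 0.317460: log2(p) = -1.655352, -p*log2(p) = 0.525509
  p = 3/63 = 0.047619: log2(p) = -4.392317, -p*log2(p) = 0.209158
H = 0.509951 + 0.094877 + 0.439624 + 0.439624 + 0.525509 + 0.209158 = 2.218743

H = 2.2187 bits/symbol
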